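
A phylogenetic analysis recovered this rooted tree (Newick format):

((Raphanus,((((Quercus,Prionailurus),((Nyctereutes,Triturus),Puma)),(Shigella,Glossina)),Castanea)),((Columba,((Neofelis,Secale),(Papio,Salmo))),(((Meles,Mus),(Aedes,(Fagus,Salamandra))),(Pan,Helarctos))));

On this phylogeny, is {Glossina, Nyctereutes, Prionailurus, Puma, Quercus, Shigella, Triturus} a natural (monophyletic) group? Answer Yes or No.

Yes

The most recent common ancestor of these taxa subtends (((Quercus,Prionailurus),((Nyctereutes,Triturus),Puma)),(Shigella,Glossina)).
That clade has exactly 7 tips — every listed taxon and nothing else — so the group is monophyletic.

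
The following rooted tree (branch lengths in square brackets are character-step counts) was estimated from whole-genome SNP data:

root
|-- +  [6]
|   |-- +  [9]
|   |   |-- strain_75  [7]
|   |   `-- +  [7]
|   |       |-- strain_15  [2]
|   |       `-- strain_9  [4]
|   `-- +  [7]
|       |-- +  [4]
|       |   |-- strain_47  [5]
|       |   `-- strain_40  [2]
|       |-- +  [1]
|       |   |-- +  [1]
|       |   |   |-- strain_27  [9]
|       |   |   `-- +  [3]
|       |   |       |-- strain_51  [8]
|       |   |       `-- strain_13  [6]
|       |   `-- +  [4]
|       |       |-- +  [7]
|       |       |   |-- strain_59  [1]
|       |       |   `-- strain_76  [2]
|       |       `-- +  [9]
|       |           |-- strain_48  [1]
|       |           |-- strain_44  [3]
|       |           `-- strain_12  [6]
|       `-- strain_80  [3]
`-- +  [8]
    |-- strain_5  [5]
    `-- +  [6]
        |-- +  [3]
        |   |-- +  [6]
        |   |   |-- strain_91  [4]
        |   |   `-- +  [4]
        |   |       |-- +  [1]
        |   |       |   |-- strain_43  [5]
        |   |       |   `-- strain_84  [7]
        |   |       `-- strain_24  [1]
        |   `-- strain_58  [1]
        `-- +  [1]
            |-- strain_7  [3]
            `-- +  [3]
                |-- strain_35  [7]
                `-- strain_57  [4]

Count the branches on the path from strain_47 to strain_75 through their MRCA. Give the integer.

5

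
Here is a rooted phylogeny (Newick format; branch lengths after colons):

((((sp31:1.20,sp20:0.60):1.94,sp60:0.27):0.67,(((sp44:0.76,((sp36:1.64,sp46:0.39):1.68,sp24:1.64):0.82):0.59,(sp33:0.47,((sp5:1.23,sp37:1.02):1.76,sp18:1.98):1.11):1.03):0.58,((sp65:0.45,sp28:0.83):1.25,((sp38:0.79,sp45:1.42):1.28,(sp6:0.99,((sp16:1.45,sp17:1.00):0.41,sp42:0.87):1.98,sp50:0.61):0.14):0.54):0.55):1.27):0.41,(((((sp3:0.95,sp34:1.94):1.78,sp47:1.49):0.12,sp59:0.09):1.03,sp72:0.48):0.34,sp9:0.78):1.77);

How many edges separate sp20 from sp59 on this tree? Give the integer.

The MRCA of sp20 and sp59 is the root of the tree.
From sp20 up to that node: 4 branches. From sp59 up to the same node: 4 branches. Total: 4 + 4 = 8.

8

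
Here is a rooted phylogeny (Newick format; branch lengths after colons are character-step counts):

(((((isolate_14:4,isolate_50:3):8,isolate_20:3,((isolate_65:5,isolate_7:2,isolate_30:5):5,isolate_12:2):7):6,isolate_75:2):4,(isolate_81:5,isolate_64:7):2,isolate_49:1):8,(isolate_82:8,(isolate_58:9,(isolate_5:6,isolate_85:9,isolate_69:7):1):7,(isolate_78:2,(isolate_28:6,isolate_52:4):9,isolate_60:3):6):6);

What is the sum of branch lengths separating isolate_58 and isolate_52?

35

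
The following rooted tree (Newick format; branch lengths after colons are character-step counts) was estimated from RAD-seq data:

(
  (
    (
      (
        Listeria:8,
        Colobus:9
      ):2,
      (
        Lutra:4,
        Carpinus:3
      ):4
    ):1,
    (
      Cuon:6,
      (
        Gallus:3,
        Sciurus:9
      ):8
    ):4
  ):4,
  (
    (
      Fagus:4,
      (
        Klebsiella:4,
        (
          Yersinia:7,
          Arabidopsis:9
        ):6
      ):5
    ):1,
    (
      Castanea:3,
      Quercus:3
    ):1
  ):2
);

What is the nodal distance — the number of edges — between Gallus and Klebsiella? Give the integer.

The MRCA of Gallus and Klebsiella is the root of the tree.
From Gallus up to that node: 4 branches. From Klebsiella up to the same node: 4 branches. Total: 4 + 4 = 8.

8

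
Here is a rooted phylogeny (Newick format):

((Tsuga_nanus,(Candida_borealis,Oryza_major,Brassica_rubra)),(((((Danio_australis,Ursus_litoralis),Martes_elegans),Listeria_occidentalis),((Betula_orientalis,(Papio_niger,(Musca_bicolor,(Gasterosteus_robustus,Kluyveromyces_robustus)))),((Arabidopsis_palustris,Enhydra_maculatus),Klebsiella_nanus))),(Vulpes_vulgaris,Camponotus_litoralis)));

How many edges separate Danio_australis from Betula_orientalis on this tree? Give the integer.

7

The MRCA of Danio_australis and Betula_orientalis is the node subtending ((((Danio_australis,Ursus_litoralis),Martes_elegans),Listeria_occidentalis),((Betula_orientalis,(Papio_niger,(Musca_bicolor,(Gasterosteus_robustus,Kluyveromyces_robustus)))),((Arabidopsis_palustris,Enhydra_maculatus),Klebsiella_nanus))).
From Danio_australis up to that node: 4 branches. From Betula_orientalis up to the same node: 3 branches. Total: 4 + 3 = 7.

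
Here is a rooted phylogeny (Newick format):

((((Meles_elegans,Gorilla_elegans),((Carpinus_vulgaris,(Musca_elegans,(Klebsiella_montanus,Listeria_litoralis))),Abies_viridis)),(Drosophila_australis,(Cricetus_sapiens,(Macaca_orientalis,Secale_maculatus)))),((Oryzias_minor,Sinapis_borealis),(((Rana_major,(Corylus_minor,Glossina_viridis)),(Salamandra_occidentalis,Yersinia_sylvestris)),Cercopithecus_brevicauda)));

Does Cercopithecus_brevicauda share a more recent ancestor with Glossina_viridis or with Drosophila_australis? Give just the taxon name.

Glossina_viridis

The MRCA of Cercopithecus_brevicauda and Glossina_viridis subtends (((Rana_major,(Corylus_minor,Glossina_viridis)),(Salamandra_occidentalis,Yersinia_sylvestris)),Cercopithecus_brevicauda) (6 taxa).
The MRCA of Cercopithecus_brevicauda and Drosophila_australis is the root, subtending the entire tree (19 taxa).
The first is nested inside the second, so Cercopithecus_brevicauda shares a more recent common ancestor with Glossina_viridis.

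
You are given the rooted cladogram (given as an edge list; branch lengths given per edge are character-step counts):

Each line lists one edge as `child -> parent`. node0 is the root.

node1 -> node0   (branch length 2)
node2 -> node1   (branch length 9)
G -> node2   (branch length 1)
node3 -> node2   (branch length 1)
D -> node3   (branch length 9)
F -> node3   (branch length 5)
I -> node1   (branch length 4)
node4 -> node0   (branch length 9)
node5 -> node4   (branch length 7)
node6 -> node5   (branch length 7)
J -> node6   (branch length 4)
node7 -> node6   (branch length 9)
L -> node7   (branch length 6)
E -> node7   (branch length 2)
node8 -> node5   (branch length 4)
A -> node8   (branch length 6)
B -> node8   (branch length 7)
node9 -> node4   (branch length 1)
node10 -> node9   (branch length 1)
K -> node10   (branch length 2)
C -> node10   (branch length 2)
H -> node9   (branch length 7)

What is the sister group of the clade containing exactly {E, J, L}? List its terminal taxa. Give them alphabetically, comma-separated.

A, B

The clade containing exactly {E, J, L} attaches to the tree at the node subtending ((J,(L,E)),(A,B)).
The other lineage descending from that same node — the sister group — is (A,B); its 2 tips in alphabetical order are the answer.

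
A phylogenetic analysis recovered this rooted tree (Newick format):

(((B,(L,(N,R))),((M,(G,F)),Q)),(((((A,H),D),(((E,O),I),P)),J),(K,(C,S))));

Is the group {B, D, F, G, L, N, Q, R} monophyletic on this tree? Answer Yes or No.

No

The MRCA of the listed taxa is the root, so the smallest clade containing them is the whole tree.
That clade also contains A, C, E, H, I, J, K, M, O, P, S, which are not in the proposed group, so the group is not monophyletic.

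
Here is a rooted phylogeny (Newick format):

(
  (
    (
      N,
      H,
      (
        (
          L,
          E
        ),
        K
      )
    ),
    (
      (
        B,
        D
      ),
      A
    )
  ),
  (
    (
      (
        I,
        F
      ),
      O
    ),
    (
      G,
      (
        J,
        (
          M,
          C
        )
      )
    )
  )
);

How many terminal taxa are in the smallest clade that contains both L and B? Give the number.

The MRCA of L and B is the node subtending ((N,H,((L,E),K)),((B,D),A)).
That clade contains 8 terminal taxa: A, B, D, E, H, K, L, N.

8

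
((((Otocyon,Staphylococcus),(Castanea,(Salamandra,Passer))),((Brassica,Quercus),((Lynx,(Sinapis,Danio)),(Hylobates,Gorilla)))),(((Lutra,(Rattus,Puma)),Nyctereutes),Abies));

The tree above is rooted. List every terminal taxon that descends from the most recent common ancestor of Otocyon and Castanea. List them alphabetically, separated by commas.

Castanea, Otocyon, Passer, Salamandra, Staphylococcus

Tracing Otocyon: it sits inside (Otocyon,Staphylococcus).
Tracing Castanea: it sits inside (Castanea,(Salamandra,Passer)).
The smallest clade enclosing both is ((Otocyon,Staphylococcus),(Castanea,(Salamandra,Passer))); the answer is its 5 terminal taxa in alphabetical order.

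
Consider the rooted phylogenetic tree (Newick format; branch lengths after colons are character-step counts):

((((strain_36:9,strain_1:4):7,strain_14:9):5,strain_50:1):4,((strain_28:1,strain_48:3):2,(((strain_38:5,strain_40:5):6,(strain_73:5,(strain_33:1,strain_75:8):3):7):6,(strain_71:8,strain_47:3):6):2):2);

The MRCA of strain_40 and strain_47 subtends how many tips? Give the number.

The MRCA of strain_40 and strain_47 is the node subtending (((strain_38,strain_40),(strain_73,(strain_33,strain_75))),(strain_71,strain_47)).
That clade contains 7 terminal taxa: strain_33, strain_38, strain_40, strain_47, strain_71, strain_73, strain_75.

7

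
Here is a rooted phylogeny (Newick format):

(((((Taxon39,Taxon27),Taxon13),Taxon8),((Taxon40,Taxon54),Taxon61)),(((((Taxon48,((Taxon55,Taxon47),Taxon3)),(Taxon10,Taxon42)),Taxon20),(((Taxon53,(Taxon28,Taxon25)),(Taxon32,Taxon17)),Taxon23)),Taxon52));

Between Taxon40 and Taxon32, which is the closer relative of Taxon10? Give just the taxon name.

Taxon32

The MRCA of Taxon10 and Taxon32 subtends ((((Taxon48,((Taxon55,Taxon47),Taxon3)),(Taxon10,Taxon42)),Taxon20),(((Taxon53,(Taxon28,Taxon25)),(Taxon32,Taxon17)),Taxon23)) (13 taxa).
The MRCA of Taxon10 and Taxon40 is the root, subtending the entire tree (21 taxa).
The first is nested inside the second, so Taxon10 shares a more recent common ancestor with Taxon32.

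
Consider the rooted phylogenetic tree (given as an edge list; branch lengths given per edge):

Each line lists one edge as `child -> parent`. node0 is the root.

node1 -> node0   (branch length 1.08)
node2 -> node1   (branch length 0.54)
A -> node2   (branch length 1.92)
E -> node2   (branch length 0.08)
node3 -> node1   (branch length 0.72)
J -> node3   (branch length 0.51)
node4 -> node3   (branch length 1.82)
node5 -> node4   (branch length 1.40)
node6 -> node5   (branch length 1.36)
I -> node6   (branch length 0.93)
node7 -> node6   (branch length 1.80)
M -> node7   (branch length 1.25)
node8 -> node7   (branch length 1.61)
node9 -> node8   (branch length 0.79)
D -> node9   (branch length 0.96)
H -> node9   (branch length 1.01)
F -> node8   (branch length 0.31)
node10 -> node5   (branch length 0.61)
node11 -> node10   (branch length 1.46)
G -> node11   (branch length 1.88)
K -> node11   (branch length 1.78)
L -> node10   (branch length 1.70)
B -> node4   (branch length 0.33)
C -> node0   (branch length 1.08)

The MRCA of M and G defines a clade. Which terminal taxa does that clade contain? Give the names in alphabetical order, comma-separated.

D, F, G, H, I, K, L, M

Tracing M: it sits inside (M,((D,H),F)).
Tracing G: it sits inside (G,K).
The smallest clade enclosing both is ((I,(M,((D,H),F))),((G,K),L)); the answer is its 8 terminal taxa in alphabetical order.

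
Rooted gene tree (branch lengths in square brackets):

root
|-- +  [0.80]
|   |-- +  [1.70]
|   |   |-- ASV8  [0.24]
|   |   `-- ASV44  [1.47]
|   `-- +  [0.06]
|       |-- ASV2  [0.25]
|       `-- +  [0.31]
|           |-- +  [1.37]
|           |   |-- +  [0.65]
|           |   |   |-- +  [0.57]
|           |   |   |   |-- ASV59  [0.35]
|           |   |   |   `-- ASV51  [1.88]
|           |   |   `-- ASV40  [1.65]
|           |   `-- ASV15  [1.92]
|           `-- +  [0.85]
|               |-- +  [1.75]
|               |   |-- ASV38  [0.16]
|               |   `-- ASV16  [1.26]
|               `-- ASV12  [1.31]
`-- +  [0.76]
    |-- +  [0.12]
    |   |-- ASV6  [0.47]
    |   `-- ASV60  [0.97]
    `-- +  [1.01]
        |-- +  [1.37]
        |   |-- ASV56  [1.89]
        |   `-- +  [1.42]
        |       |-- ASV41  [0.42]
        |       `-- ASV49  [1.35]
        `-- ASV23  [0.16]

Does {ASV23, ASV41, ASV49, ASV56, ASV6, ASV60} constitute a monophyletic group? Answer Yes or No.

The most recent common ancestor of these taxa subtends ((ASV6,ASV60),((ASV56,(ASV41,ASV49)),ASV23)).
That clade has exactly 6 tips — every listed taxon and nothing else — so the group is monophyletic.

Yes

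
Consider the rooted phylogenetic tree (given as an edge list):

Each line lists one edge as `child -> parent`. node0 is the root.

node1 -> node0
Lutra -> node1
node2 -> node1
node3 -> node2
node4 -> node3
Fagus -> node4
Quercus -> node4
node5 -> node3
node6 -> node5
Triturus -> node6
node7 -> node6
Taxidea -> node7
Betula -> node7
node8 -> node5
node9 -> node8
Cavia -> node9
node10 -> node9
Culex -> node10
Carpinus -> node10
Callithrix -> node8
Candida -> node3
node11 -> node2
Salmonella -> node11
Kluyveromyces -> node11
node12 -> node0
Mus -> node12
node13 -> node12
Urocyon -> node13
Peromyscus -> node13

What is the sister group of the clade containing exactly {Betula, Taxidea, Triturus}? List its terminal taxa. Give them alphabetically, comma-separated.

The clade containing exactly {Betula, Taxidea, Triturus} attaches to the tree at the node subtending ((Triturus,(Taxidea,Betula)),((Cavia,(Culex,Carpinus)),Callithrix)).
The other lineage descending from that same node — the sister group — is ((Cavia,(Culex,Carpinus)),Callithrix); its 4 tips in alphabetical order are the answer.

Callithrix, Carpinus, Cavia, Culex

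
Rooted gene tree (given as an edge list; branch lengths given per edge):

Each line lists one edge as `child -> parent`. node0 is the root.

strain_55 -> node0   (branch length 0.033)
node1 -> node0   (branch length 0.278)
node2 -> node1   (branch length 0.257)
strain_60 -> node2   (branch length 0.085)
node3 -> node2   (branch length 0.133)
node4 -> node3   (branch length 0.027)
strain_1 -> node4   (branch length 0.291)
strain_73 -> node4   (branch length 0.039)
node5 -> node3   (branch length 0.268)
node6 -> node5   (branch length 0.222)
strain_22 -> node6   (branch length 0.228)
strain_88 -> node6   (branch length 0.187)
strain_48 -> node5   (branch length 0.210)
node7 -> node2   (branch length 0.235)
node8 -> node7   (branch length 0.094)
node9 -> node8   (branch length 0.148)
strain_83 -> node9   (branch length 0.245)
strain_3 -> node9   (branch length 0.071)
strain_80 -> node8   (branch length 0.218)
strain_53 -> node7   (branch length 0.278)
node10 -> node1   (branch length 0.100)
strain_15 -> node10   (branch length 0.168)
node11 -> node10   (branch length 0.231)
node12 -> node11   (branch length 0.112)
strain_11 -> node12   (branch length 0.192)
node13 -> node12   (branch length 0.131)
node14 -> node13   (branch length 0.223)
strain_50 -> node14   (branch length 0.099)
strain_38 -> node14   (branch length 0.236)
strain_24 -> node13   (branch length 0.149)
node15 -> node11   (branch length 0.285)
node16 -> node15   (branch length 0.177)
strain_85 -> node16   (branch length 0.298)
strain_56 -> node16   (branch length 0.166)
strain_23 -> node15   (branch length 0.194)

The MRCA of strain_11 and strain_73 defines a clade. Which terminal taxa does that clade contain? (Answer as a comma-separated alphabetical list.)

strain_1, strain_11, strain_15, strain_22, strain_23, strain_24, strain_3, strain_38, strain_48, strain_50, strain_53, strain_56, strain_60, strain_73, strain_80, strain_83, strain_85, strain_88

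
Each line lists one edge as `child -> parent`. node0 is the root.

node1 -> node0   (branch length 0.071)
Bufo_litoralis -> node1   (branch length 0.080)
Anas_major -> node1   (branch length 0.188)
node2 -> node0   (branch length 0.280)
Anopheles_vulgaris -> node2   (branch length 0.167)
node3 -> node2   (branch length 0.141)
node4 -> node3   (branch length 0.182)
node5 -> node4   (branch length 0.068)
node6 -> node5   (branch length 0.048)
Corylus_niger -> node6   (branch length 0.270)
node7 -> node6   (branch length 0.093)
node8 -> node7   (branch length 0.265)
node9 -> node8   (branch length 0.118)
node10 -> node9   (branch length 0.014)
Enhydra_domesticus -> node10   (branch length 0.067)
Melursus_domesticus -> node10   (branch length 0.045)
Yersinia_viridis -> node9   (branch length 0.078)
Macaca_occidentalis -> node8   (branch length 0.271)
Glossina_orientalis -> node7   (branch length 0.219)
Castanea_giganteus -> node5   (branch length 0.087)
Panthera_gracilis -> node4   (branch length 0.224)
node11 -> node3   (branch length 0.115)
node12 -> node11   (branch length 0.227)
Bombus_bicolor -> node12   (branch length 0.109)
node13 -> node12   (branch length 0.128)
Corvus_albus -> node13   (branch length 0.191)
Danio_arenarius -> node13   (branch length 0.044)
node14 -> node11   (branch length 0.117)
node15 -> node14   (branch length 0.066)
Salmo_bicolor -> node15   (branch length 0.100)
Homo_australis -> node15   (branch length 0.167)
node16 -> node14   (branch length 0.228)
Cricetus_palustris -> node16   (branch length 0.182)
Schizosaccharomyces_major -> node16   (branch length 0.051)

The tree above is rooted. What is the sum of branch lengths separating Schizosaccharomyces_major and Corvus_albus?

0.942

The path runs Schizosaccharomyces_major → … → MRCA → … → Corvus_albus; the MRCA is the node subtending ((Bombus_bicolor,(Corvus_albus,Danio_arenarius)),((Salmo_bicolor,Homo_australis),(Cricetus_palustris,Schizosaccharomyces_major))).
Branch lengths along that path: 0.051 + 0.228 + 0.117 + 0.227 + 0.128 + 0.191 = 0.942.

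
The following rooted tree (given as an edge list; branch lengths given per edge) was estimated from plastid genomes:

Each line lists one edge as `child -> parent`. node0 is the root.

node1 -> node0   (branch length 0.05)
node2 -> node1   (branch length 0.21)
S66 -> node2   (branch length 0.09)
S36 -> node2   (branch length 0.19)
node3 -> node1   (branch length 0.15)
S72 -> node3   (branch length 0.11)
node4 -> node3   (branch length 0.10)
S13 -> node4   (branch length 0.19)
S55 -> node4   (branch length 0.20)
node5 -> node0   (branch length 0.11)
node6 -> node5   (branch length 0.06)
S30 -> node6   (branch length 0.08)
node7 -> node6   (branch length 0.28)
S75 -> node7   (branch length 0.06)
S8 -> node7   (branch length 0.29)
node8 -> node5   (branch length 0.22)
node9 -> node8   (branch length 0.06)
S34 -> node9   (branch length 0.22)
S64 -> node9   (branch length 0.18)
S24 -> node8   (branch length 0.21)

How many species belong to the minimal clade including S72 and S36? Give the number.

5

The MRCA of S72 and S36 is the node subtending ((S66,S36),(S72,(S13,S55))).
That clade contains 5 terminal taxa: S13, S36, S55, S66, S72.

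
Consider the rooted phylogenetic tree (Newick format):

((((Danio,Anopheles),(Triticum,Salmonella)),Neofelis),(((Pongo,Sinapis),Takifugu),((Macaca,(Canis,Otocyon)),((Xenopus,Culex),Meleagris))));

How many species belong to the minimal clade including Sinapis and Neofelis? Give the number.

14

The MRCA of Sinapis and Neofelis is the root, so the clade is the entire tree.
That clade contains 14 terminal taxa: Anopheles, Canis, Culex, Danio, Macaca, Meleagris, Neofelis, Otocyon, Pongo, Salmonella, Sinapis, Takifugu, Triticum, Xenopus.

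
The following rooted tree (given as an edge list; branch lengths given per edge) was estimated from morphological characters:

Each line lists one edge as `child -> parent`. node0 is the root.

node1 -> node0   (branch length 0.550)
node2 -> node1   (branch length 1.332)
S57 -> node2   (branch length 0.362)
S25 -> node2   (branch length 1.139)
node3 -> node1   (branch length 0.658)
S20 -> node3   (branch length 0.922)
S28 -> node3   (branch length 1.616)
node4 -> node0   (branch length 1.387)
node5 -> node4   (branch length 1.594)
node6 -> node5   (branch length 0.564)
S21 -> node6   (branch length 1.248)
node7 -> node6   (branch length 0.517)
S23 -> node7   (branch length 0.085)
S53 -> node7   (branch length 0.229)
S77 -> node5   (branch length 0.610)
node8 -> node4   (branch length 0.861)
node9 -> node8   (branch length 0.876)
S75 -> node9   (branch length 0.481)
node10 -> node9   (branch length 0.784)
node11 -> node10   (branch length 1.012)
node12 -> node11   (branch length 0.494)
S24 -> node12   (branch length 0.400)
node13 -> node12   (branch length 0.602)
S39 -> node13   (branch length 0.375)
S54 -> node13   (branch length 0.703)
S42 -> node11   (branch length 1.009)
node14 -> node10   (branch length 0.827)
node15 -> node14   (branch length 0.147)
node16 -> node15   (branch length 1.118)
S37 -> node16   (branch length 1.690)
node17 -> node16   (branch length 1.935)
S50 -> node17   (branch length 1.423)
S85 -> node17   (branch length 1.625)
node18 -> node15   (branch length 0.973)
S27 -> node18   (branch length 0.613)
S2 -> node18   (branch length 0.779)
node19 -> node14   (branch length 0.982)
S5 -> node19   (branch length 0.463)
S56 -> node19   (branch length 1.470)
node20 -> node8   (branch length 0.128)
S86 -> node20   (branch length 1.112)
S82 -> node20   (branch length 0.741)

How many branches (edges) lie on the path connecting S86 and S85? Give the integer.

9

The MRCA of S86 and S85 is the node subtending ((S75,(((S24,(S39,S54)),S42),(((S37,(S50,S85)),(S27,S2)),(S5,S56)))),(S86,S82)).
From S86 up to that node: 2 branches. From S85 up to the same node: 7 branches. Total: 2 + 7 = 9.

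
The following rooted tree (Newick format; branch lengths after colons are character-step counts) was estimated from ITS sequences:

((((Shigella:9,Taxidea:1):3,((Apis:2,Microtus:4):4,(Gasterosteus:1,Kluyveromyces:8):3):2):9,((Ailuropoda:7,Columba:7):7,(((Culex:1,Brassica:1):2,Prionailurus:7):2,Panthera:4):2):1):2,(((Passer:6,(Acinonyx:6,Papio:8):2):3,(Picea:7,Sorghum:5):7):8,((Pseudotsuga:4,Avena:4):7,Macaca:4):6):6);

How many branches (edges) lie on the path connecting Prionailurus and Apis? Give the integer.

The MRCA of Prionailurus and Apis is the node subtending (((Shigella,Taxidea),((Apis,Microtus),(Gasterosteus,Kluyveromyces))),((Ailuropoda,Columba),(((Culex,Brassica),Prionailurus),Panthera))).
From Prionailurus up to that node: 4 branches. From Apis up to the same node: 4 branches. Total: 4 + 4 = 8.

8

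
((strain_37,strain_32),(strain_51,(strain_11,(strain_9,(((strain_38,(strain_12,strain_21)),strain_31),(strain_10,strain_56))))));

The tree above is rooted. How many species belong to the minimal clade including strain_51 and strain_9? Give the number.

The MRCA of strain_51 and strain_9 is the node subtending (strain_51,(strain_11,(strain_9,(((strain_38,(strain_12,strain_21)),strain_31),(strain_10,strain_56))))).
That clade contains 9 terminal taxa: strain_10, strain_11, strain_12, strain_21, strain_31, strain_38, strain_51, strain_56, strain_9.

9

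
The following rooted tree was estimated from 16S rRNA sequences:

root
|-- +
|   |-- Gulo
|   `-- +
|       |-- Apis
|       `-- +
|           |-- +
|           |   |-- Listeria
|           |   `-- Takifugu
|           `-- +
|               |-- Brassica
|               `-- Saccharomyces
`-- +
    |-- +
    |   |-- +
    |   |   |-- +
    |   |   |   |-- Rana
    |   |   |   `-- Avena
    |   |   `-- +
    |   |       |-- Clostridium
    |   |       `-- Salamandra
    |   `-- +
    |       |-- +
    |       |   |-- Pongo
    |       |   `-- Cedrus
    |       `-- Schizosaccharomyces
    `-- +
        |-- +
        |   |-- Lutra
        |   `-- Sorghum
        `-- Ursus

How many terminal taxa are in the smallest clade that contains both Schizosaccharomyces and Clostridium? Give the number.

7

The MRCA of Schizosaccharomyces and Clostridium is the node subtending (((Rana,Avena),(Clostridium,Salamandra)),((Pongo,Cedrus),Schizosaccharomyces)).
That clade contains 7 terminal taxa: Avena, Cedrus, Clostridium, Pongo, Rana, Salamandra, Schizosaccharomyces.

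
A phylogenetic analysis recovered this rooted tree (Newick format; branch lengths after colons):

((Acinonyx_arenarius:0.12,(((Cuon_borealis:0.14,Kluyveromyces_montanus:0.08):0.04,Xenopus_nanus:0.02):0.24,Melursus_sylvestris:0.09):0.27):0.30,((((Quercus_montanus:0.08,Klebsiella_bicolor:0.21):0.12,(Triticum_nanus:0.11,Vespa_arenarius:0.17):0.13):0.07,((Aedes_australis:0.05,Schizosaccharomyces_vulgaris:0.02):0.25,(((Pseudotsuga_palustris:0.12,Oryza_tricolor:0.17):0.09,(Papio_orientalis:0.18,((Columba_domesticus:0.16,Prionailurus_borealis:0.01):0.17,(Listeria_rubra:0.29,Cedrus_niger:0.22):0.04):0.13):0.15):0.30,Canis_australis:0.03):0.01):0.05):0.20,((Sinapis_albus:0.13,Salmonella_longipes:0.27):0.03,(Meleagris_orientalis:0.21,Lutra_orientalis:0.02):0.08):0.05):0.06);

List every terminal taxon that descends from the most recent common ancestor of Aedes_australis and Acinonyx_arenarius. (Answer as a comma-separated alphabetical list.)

Acinonyx_arenarius, Aedes_australis, Canis_australis, Cedrus_niger, Columba_domesticus, Cuon_borealis, Klebsiella_bicolor, Kluyveromyces_montanus, Listeria_rubra, Lutra_orientalis, Meleagris_orientalis, Melursus_sylvestris, Oryza_tricolor, Papio_orientalis, Prionailurus_borealis, Pseudotsuga_palustris, Quercus_montanus, Salmonella_longipes, Schizosaccharomyces_vulgaris, Sinapis_albus, Triticum_nanus, Vespa_arenarius, Xenopus_nanus

Tracing Aedes_australis: it sits inside (Aedes_australis,Schizosaccharomyces_vulgaris).
Tracing Acinonyx_arenarius: it sits inside (Acinonyx_arenarius,(((Cuon_borealis,Kluyveromyces_montanus),Xenopus_nanus),Melursus_sylvestris)).
The smallest clade enclosing both is the whole tree (their MRCA is the root), so the answer is all 23 tips in alphabetical order.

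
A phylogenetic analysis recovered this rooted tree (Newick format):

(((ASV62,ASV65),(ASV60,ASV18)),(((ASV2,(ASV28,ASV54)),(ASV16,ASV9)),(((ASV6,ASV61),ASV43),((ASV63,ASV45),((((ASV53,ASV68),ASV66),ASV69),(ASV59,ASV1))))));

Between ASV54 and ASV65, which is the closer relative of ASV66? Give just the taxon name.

The MRCA of ASV66 and ASV54 subtends (((ASV2,(ASV28,ASV54)),(ASV16,ASV9)),(((ASV6,ASV61),ASV43),((ASV63,ASV45),((((ASV53,ASV68),ASV66),ASV69),(ASV59,ASV1))))) (16 taxa).
The MRCA of ASV66 and ASV65 is the root, subtending the entire tree (20 taxa).
The first is nested inside the second, so ASV66 shares a more recent common ancestor with ASV54.

ASV54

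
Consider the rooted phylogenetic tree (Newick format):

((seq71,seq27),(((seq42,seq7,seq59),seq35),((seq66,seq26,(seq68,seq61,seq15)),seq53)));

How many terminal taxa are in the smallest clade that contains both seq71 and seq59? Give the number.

12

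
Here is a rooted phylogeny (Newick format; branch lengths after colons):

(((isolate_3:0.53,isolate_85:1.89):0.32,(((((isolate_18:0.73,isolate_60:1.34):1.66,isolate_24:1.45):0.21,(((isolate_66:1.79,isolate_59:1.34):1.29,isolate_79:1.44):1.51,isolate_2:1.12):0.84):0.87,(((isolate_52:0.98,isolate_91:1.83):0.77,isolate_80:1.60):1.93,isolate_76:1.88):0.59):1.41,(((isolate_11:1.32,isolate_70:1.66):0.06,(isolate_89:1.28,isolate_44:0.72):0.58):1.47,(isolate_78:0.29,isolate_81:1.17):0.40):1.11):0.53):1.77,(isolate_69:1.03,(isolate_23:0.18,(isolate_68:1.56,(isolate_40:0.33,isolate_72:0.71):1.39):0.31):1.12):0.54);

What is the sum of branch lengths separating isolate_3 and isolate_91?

The path runs isolate_3 → … → MRCA → … → isolate_91; the MRCA is the node subtending ((isolate_3,isolate_85),(((((isolate_18,isolate_60),isolate_24),(((isolate_66,isolate_59),isolate_79),isolate_2)),(((isolate_52,isolate_91),isolate_80),isolate_76)),(((isolate_11,isolate_70),(isolate_89,isolate_44)),(isolate_78,isolate_81)))).
Branch lengths along that path: 0.53 + 0.32 + 0.53 + 1.41 + 0.59 + 1.93 + 0.77 + 1.83 = 7.91.

7.91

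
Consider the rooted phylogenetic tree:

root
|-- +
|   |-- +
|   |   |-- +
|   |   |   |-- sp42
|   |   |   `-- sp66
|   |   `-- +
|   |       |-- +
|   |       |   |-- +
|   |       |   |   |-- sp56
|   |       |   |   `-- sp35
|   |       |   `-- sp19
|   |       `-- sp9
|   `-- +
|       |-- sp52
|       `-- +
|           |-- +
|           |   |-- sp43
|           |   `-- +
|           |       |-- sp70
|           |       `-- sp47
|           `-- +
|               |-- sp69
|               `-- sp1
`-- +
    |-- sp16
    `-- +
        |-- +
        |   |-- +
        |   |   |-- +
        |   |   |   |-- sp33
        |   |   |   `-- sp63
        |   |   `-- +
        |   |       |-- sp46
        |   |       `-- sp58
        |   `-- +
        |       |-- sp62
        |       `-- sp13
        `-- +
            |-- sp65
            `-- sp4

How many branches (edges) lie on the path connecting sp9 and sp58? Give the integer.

The MRCA of sp9 and sp58 is the root of the tree.
From sp9 up to that node: 4 branches. From sp58 up to the same node: 6 branches. Total: 4 + 6 = 10.

10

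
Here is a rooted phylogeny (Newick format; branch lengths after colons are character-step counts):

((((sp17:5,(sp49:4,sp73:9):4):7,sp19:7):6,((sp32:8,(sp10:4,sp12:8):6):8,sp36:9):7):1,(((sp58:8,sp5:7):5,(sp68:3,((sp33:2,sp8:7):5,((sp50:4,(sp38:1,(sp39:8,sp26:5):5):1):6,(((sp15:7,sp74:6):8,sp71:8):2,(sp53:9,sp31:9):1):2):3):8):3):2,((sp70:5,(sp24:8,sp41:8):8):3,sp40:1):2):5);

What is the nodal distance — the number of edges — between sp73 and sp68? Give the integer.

9

The MRCA of sp73 and sp68 is the root of the tree.
From sp73 up to that node: 5 branches. From sp68 up to the same node: 4 branches. Total: 5 + 4 = 9.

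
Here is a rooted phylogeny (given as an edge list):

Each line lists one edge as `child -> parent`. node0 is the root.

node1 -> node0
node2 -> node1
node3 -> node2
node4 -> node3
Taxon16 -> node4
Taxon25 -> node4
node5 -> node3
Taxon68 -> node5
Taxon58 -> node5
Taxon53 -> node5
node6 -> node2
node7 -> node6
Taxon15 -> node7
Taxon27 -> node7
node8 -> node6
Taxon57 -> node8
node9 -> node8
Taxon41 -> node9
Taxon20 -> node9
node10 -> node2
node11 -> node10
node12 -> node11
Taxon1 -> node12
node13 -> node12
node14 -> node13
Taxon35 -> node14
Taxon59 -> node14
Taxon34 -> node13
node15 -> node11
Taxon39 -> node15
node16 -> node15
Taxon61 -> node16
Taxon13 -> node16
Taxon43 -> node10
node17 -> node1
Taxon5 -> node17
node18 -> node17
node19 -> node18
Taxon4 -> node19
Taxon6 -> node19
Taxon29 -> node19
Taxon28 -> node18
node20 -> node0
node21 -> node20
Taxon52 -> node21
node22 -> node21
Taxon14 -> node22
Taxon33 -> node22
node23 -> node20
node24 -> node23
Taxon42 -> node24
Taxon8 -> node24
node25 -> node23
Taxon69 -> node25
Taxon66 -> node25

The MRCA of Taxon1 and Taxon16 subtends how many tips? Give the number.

18

The MRCA of Taxon1 and Taxon16 is the node subtending (((Taxon16,Taxon25),(Taxon68,Taxon58,Taxon53)),((Taxon15,Taxon27),(Taxon57,(Taxon41,Taxon20))),(((Taxon1,((Taxon35,Taxon59),Taxon34)),(Taxon39,(Taxon61,Taxon13))),Taxon43)).
That clade contains 18 terminal taxa: Taxon1, Taxon13, Taxon15, Taxon16, Taxon20, Taxon25, Taxon27, Taxon34, Taxon35, Taxon39, Taxon41, Taxon43, Taxon53, Taxon57, Taxon58, Taxon59, Taxon61, Taxon68.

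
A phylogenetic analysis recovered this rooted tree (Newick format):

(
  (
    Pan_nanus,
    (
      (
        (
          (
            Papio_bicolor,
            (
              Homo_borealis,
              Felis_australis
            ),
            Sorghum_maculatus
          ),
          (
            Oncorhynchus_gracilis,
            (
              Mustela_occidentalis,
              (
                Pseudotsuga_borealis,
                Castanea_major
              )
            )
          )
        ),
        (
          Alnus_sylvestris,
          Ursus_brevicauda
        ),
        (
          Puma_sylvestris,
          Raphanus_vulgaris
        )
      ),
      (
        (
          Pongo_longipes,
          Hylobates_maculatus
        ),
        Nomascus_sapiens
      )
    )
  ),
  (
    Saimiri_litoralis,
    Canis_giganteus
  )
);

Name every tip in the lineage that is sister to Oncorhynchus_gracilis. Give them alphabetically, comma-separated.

Oncorhynchus_gracilis attaches to the tree at the node subtending (Oncorhynchus_gracilis,(Mustela_occidentalis,(Pseudotsuga_borealis,Castanea_major))).
The other lineage descending from that same node — the sister group — is (Mustela_occidentalis,(Pseudotsuga_borealis,Castanea_major)); its 3 tips in alphabetical order are the answer.

Castanea_major, Mustela_occidentalis, Pseudotsuga_borealis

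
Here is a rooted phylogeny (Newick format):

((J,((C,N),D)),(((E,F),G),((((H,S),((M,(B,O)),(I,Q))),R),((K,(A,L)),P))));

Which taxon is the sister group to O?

B

O attaches to the tree at the node subtending (B,O).
The other lineage descending from that same node — the sister group — is the single tip B.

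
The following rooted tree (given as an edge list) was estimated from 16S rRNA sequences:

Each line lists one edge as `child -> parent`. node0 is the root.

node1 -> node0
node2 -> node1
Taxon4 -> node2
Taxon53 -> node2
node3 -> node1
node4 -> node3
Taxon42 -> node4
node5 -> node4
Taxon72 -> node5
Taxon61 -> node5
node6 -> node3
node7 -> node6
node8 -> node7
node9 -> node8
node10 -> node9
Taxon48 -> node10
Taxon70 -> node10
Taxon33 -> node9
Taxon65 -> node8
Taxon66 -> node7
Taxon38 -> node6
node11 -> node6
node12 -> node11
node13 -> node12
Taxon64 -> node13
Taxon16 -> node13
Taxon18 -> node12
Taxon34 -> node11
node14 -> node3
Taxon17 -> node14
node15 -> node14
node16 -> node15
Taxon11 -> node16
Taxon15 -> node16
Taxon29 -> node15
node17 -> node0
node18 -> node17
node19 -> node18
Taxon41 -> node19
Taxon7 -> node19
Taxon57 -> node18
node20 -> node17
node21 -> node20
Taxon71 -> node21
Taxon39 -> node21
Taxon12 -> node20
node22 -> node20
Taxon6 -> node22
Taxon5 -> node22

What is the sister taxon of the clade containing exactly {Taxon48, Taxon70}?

Taxon33

The clade containing exactly {Taxon48, Taxon70} attaches to the tree at the node subtending ((Taxon48,Taxon70),Taxon33).
The other lineage descending from that same node — the sister group — is the single tip Taxon33.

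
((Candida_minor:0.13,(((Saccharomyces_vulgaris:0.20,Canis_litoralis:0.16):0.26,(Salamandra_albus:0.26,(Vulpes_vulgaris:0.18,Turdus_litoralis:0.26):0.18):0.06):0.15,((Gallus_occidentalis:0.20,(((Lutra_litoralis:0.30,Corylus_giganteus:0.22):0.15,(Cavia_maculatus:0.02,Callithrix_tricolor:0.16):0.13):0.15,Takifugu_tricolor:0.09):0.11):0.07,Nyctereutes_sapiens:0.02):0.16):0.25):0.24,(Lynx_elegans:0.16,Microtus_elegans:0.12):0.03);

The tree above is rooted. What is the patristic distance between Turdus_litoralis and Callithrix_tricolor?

1.43

The path runs Turdus_litoralis → … → MRCA → … → Callithrix_tricolor; the MRCA is the node subtending (((Saccharomyces_vulgaris,Canis_litoralis),(Salamandra_albus,(Vulpes_vulgaris,Turdus_litoralis))),((Gallus_occidentalis,(((Lutra_litoralis,Corylus_giganteus),(Cavia_maculatus,Callithrix_tricolor)),Takifugu_tricolor)),Nyctereutes_sapiens)).
Branch lengths along that path: 0.26 + 0.18 + 0.06 + 0.15 + 0.16 + 0.07 + 0.11 + 0.15 + 0.13 + 0.16 = 1.43.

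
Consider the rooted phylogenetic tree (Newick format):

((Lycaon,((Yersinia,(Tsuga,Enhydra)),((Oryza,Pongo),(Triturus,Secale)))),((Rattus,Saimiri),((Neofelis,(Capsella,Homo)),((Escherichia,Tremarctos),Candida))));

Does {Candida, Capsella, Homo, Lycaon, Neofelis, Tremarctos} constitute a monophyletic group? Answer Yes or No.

No

The MRCA of the listed taxa is the root, so the smallest clade containing them is the whole tree.
That clade also contains Enhydra, Escherichia, Oryza, Pongo, Rattus, Saimiri, Secale, Triturus, Tsuga, Yersinia, which are not in the proposed group, so the group is not monophyletic.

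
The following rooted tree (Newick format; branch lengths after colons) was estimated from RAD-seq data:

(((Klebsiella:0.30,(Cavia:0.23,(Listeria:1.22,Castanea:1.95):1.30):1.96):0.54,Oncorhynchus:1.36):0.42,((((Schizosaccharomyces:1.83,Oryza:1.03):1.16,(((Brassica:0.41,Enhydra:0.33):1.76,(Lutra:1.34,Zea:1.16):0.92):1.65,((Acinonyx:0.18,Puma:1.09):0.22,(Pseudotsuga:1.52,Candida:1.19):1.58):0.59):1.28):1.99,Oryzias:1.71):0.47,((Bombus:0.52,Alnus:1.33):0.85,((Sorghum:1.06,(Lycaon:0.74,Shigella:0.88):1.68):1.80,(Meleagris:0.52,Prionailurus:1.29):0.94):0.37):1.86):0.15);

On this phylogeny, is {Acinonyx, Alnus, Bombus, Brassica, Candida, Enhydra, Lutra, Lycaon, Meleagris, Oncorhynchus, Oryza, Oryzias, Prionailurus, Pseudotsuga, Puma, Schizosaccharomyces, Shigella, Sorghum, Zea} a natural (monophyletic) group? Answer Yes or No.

The MRCA of the listed taxa is the root, so the smallest clade containing them is the whole tree.
That clade also contains Castanea, Cavia, Klebsiella, Listeria, which are not in the proposed group, so the group is not monophyletic.

No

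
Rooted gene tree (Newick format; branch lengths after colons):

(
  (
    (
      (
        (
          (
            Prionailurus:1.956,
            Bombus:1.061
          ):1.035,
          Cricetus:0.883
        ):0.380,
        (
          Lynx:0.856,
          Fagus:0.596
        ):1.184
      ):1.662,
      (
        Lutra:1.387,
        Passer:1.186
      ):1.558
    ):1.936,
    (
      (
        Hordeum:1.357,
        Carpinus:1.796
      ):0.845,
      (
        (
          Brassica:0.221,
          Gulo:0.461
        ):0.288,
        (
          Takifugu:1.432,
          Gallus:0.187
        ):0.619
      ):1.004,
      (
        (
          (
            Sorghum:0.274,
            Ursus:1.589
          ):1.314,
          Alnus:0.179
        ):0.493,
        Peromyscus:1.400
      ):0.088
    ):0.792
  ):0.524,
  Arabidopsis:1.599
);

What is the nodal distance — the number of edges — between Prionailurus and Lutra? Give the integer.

6

The MRCA of Prionailurus and Lutra is the node subtending ((((Prionailurus,Bombus),Cricetus),(Lynx,Fagus)),(Lutra,Passer)).
From Prionailurus up to that node: 4 branches. From Lutra up to the same node: 2 branches. Total: 4 + 2 = 6.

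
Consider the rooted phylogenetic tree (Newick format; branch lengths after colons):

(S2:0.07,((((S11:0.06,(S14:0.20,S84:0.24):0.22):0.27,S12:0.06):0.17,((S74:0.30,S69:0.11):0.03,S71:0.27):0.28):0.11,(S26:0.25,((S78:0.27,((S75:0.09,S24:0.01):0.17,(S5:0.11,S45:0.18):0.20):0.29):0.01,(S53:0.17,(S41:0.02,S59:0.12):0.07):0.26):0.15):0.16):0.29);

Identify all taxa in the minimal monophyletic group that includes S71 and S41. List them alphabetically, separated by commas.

S11, S12, S14, S24, S26, S41, S45, S5, S53, S59, S69, S71, S74, S75, S78, S84

Tracing S71: it sits inside ((S74,S69),S71).
Tracing S41: it sits inside (S41,S59).
The smallest clade enclosing both is ((((S11,(S14,S84)),S12),((S74,S69),S71)),(S26,((S78,((S75,S24),(S5,S45))),(S53,(S41,S59))))); the answer is its 16 terminal taxa in alphabetical order.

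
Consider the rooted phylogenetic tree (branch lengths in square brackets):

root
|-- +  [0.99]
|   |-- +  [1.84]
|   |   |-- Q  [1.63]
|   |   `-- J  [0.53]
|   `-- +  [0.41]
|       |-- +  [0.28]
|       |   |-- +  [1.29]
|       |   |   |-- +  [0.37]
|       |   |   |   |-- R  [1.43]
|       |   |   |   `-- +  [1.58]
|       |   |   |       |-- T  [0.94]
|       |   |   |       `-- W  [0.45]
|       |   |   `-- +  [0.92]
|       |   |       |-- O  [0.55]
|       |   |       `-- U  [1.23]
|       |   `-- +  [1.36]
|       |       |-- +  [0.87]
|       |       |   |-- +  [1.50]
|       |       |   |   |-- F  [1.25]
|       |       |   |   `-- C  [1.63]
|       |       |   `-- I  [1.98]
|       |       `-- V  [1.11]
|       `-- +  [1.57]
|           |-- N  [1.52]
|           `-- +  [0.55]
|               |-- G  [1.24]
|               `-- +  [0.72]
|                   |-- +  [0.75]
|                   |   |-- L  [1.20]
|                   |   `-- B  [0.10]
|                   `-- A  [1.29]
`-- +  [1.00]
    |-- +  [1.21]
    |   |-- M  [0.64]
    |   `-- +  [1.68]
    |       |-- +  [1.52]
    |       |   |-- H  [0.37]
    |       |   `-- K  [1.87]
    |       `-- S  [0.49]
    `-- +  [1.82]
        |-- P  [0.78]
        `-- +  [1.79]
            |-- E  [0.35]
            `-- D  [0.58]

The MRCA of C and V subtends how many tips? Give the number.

4

The MRCA of C and V is the node subtending (((F,C),I),V).
That clade contains 4 terminal taxa: C, F, I, V.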